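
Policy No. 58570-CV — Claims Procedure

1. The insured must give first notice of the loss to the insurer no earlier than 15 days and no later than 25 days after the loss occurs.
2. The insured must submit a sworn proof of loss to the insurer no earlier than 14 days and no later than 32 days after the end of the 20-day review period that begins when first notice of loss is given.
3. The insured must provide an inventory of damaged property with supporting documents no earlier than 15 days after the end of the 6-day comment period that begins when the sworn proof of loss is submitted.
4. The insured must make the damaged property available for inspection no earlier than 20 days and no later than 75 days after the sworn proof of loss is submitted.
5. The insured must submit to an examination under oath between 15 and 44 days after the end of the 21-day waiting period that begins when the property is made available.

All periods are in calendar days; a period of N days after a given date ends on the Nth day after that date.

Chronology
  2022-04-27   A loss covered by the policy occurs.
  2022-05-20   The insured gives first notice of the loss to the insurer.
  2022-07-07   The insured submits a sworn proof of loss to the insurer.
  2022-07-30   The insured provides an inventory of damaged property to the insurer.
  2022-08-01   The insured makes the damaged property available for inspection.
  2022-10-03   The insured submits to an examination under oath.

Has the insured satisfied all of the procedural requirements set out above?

Yes

(1) the permitted window runs from 2022-04-27 + 15 = 2022-05-12 to 2022-04-27 + 25 = 2022-05-22; done 2022-05-20 — within the window.
(2) the permitted window runs from 2022-06-09 + 14 = 2022-06-23 to 2022-06-09 + 32 = 2022-07-11; 2022-07-07 falls inside that range.
(3) permitted from 2022-07-13 + 15 days = 2022-07-28 onward; done 2022-07-30, after the minimum wait.
(4) the permitted window runs from 2022-07-07 + 20 = 2022-07-27 to 2022-07-07 + 75 = 2022-09-20; done 2022-08-01 — within the window.
(5) the permitted window runs from 2022-08-22 + 15 = 2022-09-06 to 2022-08-22 + 44 = 2022-10-05; done 2022-10-03 — within the window.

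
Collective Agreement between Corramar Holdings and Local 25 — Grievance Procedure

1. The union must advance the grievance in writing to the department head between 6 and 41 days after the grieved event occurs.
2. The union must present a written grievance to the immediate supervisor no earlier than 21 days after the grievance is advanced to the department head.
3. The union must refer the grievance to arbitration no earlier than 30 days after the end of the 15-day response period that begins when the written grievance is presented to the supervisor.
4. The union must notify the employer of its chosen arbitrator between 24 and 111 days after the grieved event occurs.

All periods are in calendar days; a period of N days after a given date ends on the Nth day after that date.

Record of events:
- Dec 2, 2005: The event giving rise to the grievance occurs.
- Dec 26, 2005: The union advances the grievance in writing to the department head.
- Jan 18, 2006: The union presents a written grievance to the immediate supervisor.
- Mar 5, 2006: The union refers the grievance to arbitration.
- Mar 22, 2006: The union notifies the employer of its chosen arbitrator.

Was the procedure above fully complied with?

(1) the permitted window runs from Dec 2, 2005 + 6 = Dec 8, 2005 to Dec 2, 2005 + 41 = Jan 12, 2006; Dec 26, 2005 falls inside that range.
(2) permitted from Dec 26, 2005 + 21 days = Jan 16, 2006 onward; done Jan 18, 2006, after the minimum wait.
(3) permitted from Feb 2, 2006 + 30 days = Mar 4, 2006 onward; done Mar 5, 2006, after the minimum wait.
(4) the permitted window runs from Dec 2, 2005 + 24 = Dec 26, 2005 to Dec 2, 2005 + 111 = Mar 23, 2006; done Mar 22, 2006 — within the window.

Yes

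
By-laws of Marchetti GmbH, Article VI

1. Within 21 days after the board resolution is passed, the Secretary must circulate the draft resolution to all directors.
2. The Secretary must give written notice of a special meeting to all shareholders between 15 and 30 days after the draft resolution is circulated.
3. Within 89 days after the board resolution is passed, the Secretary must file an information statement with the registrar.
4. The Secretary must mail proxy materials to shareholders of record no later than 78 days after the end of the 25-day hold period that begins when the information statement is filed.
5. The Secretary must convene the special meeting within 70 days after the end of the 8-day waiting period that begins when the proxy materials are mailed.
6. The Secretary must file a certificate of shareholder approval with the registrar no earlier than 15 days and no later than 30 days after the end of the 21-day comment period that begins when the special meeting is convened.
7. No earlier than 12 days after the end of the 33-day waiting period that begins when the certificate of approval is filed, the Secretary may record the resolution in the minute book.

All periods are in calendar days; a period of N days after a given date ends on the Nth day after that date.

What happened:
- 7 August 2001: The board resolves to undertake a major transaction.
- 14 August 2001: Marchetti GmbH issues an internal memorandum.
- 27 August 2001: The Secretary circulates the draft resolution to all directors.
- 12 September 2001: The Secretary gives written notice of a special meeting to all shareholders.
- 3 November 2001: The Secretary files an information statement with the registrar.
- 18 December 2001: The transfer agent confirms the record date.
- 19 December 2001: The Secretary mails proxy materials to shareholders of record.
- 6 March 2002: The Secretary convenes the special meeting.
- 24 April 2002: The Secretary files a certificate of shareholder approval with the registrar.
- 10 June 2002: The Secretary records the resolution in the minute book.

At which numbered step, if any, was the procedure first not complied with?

None — every step was satisfied

Step 1: 21 days after 7 August 2001 (when the board resolution is passed) is 28 August 2001; 27 August 2001 is within that limit.
Step 2: the window is 15–30 days after 27 August 2001 (when the draft resolution is circulated), so 11 September 2001 through 26 September 2001; done 12 September 2001 — within the window.
Step 3: 89 days after 7 August 2001 (when the board resolution is passed) is 4 November 2001; done 3 November 2001 — timely.
Step 4: 78 days after 28 November 2001 (end of the 25-day hold period, which began when the information statement is filed on 3 November 2001) is 14 February 2002; completed 19 December 2001, before the deadline.
Step 5: 70 days after 27 December 2001 (end of the 8-day waiting period, which began when the proxy materials are mailed on 19 December 2001) is 7 March 2002; completed 6 March 2002, before the deadline.
Step 6: the window is 15–30 days after 27 March 2002 (end of the 21-day comment period, which began when the special meeting is convened on 6 March 2002), so 11 April 2002 through 26 April 2002; done 24 April 2002, which is between those dates.
Step 7: the earliest permitted date is 12 days after 27 May 2002 (end of the 33-day waiting period, which began when the certificate of approval is filed on 24 April 2002), i.e. 8 June 2002; done 10 June 2002 — permitted.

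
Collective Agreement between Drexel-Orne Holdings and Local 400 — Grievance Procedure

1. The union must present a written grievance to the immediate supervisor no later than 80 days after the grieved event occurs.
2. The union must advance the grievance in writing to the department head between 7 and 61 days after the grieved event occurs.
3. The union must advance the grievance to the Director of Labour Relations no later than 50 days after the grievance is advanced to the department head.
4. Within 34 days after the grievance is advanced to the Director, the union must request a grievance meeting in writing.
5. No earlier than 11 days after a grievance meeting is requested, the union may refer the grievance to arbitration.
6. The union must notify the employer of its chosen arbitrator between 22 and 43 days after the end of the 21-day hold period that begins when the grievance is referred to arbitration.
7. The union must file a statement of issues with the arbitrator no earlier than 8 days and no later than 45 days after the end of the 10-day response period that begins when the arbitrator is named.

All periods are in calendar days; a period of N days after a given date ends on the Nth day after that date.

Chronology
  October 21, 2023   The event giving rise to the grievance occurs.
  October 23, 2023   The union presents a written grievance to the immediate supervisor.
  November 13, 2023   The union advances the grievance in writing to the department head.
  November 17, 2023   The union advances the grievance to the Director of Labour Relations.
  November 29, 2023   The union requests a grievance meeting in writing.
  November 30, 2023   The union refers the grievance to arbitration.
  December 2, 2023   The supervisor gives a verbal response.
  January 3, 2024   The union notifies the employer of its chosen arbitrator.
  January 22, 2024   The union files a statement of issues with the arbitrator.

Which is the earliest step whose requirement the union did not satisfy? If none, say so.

Step 1 — counting 80 days from October 21, 2023 (when the grieved event occurs) gives a deadline of January 9, 2024; October 23, 2023 is within that limit.
Step 2 — 7 and 61 days from October 21, 2023 (when the grieved event occurs) are October 28, 2023 and December 21, 2023 respectively; done November 13, 2023, which is between those dates.
Step 3 — counting 50 days from November 13, 2023 (when the grievance is advanced to the department head) gives a deadline of January 2, 2024; November 17, 2023 is within that limit.
Step 4 — counting 34 days from November 17, 2023 (when the grievance is advanced to the Director) gives a deadline of December 21, 2023; November 29, 2023 is within that limit.
Step 5 — must wait 11 days from November 29, 2023 (when a grievance meeting is requested), so not before December 10, 2023; acted on November 30, 2023, 10 days prematurely.

Step 5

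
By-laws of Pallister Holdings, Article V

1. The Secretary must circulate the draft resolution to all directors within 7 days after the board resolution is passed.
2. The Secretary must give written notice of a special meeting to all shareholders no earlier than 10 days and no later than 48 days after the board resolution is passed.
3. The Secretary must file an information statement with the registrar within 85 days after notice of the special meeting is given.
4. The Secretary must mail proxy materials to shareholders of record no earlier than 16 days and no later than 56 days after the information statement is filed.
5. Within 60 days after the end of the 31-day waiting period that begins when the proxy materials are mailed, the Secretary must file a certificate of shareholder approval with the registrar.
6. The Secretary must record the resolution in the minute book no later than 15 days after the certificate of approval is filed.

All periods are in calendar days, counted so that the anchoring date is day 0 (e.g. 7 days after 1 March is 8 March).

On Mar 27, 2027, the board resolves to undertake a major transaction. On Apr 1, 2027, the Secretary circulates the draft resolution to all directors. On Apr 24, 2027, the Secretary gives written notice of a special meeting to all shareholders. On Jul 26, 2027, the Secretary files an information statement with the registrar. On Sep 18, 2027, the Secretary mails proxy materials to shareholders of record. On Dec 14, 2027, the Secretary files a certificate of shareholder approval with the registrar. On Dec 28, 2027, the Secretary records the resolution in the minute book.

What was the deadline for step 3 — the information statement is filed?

Step 3 runs from Apr 24, 2027, when notice of the special meeting is given. 85 days after Apr 24, 2027 is Jul 18, 2027.

Jul 18, 2027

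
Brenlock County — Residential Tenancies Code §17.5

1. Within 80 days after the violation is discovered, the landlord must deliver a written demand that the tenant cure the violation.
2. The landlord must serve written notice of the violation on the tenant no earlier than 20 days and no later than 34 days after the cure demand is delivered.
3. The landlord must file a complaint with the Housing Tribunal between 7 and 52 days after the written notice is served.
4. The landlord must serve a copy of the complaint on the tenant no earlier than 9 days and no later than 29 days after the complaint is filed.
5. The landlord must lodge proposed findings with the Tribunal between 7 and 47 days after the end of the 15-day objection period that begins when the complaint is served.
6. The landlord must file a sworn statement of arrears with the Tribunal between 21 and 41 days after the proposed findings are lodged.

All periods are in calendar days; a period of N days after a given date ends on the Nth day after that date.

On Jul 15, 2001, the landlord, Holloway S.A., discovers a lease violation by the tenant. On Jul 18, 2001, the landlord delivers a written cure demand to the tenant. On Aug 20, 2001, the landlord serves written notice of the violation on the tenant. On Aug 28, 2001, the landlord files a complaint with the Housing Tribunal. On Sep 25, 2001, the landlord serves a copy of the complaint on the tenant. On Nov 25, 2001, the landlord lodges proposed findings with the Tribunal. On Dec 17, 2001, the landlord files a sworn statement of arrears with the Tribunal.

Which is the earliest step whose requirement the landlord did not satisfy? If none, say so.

None — every step was satisfied

(1) due by Jul 15, 2001 + 80 days = Oct 3, 2001; done Jul 18, 2001 — timely.
(2) the permitted window runs from Jul 18, 2001 + 20 = Aug 7, 2001 to Jul 18, 2001 + 34 = Aug 21, 2001; done Aug 20, 2001, which is between those dates.
(3) the permitted window runs from Aug 20, 2001 + 7 = Aug 27, 2001 to Aug 20, 2001 + 52 = Oct 11, 2001; Aug 28, 2001 falls inside that range.
(4) the permitted window runs from Aug 28, 2001 + 9 = Sep 6, 2001 to Aug 28, 2001 + 29 = Sep 26, 2001; done Sep 25, 2001, which is between those dates.
(5) the permitted window runs from Oct 10, 2001 + 7 = Oct 17, 2001 to Oct 10, 2001 + 47 = Nov 26, 2001; done Nov 25, 2001 — within the window.
(6) the permitted window runs from Nov 25, 2001 + 21 = Dec 16, 2001 to Nov 25, 2001 + 41 = Jan 5, 2002; done Dec 17, 2001 — within the window.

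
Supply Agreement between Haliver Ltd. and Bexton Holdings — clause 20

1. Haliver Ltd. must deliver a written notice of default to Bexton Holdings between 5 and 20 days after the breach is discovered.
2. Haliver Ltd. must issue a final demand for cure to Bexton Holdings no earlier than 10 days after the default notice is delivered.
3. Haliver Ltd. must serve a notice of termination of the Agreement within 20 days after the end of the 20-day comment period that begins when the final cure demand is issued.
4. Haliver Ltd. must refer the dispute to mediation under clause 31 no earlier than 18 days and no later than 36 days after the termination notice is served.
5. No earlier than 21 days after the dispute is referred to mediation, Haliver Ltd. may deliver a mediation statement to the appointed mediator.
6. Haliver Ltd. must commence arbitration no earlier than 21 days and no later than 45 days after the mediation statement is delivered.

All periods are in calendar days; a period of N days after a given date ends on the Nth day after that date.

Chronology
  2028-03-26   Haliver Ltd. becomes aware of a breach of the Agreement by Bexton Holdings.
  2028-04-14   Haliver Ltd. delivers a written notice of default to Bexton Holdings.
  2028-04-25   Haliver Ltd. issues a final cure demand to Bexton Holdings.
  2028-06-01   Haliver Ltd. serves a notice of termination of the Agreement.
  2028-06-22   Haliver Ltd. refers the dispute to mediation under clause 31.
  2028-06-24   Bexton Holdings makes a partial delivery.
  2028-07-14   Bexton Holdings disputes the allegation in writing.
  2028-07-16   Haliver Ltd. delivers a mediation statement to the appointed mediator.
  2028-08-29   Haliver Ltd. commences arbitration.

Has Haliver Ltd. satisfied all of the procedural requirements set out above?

Yes

Step 1: the window is 5–20 days after 2028-03-26 (when the breach is discovered), so 2028-03-31 through 2028-04-15; 2028-04-14 falls inside that range.
Step 2: the earliest permitted date is 10 days after 2028-04-14 (when the default notice is delivered), i.e. 2028-04-24; done 2028-04-25 — permitted.
Step 3: 20 days after 2028-05-15 (end of the 20-day comment period, which began when the final cure demand is issued on 2028-04-25) is 2028-06-04; done 2028-06-01 — timely.
Step 4: the window is 18–36 days after 2028-06-01 (when the termination notice is served), so 2028-06-19 through 2028-07-07; done 2028-06-22, which is between those dates.
Step 5: the earliest permitted date is 21 days after 2028-06-22 (when the dispute is referred to mediation), i.e. 2028-07-13; done 2028-07-16 — permitted.
Step 6: the window is 21–45 days after 2028-07-16 (when the mediation statement is delivered), so 2028-08-06 through 2028-08-30; done 2028-08-29, which is between those dates.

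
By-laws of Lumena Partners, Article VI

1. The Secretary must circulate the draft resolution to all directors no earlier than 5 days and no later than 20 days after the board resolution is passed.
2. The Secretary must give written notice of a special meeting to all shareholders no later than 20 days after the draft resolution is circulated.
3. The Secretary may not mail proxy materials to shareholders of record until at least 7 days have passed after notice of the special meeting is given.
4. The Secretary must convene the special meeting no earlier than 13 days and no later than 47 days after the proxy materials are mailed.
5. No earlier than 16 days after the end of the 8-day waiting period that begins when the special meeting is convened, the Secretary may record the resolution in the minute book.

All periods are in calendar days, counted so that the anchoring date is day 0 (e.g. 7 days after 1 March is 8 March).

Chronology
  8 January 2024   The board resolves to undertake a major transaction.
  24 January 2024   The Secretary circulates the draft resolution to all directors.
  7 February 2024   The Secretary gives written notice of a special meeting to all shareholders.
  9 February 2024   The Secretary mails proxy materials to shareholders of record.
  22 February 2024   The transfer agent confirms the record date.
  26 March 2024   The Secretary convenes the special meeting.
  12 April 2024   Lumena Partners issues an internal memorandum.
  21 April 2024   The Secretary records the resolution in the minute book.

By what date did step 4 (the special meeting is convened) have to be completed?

Step 4 runs from 9 February 2024, when the proxy materials are mailed. The window is 13–47 days after 9 February 2024; it closes on 27 March 2024.

27 March 2024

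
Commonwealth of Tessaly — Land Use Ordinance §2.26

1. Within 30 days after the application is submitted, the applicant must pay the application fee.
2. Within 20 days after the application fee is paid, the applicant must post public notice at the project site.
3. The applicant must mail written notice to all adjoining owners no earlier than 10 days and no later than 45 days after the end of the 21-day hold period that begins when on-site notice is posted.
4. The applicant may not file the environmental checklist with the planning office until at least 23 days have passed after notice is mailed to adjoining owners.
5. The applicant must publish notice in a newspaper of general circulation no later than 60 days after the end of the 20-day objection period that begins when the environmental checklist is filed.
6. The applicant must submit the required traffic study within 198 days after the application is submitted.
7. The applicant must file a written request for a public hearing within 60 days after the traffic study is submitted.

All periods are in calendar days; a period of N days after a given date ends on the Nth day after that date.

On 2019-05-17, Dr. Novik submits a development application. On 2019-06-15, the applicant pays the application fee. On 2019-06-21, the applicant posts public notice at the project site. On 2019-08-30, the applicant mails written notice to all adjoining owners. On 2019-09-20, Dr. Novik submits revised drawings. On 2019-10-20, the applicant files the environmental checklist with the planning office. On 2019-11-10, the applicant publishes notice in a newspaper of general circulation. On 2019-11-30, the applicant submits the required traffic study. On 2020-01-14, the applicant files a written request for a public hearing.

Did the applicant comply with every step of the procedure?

(1) due by 2019-05-17 + 30 days = 2019-06-16; done 2019-06-15 — timely.
(2) due by 2019-06-15 + 20 days = 2019-07-05; completed 2019-06-21, before the deadline.
(3) the permitted window runs from 2019-07-12 + 10 = 2019-07-22 to 2019-07-12 + 45 = 2019-08-26; done 2019-08-30 — 4 days after the window closed.
No need to go further; step 3 was not satisfied.

No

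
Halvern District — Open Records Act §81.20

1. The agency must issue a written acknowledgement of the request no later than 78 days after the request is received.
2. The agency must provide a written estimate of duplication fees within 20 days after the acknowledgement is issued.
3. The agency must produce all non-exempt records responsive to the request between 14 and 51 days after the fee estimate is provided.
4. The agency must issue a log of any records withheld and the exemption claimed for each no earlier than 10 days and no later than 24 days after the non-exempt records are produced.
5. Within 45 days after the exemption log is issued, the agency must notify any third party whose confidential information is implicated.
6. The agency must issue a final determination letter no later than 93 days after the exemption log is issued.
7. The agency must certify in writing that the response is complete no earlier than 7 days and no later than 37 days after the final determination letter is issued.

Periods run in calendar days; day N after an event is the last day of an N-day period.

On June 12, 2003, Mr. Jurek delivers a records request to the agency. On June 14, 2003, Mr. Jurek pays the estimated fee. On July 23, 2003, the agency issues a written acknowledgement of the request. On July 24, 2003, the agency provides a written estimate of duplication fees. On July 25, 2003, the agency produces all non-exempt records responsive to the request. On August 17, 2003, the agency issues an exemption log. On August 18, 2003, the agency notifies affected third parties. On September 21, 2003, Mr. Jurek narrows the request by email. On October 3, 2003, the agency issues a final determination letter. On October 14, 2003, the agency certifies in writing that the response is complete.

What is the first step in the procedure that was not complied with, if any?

Step 3

(1) due by June 12, 2003 + 78 days = August 29, 2003; completed July 23, 2003, before the deadline.
(2) due by July 23, 2003 + 20 days = August 12, 2003; July 24, 2003 is within that limit.
(3) the permitted window runs from July 24, 2003 + 14 = August 7, 2003 to July 24, 2003 + 51 = September 13, 2003; done July 25, 2003 — 13 days before the window opened.
No need to go further; step 3 was not satisfied.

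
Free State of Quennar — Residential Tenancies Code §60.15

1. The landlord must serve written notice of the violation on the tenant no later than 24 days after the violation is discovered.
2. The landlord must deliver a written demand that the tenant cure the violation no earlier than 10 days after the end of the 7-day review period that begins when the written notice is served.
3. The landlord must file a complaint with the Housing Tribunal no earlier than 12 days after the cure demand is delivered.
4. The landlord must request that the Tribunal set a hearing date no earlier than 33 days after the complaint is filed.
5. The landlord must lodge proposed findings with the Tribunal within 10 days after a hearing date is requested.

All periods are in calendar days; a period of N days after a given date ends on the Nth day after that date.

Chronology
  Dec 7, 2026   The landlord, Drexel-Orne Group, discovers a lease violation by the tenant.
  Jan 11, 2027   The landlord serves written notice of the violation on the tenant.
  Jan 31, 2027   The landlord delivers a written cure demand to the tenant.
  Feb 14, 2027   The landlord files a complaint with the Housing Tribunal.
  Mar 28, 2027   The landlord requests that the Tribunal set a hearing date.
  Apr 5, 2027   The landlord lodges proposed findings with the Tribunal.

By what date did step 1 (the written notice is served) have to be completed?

Dec 31, 2026

Step 1 runs from Dec 7, 2026, when the violation is discovered. 24 days after Dec 7, 2026 is Dec 31, 2026.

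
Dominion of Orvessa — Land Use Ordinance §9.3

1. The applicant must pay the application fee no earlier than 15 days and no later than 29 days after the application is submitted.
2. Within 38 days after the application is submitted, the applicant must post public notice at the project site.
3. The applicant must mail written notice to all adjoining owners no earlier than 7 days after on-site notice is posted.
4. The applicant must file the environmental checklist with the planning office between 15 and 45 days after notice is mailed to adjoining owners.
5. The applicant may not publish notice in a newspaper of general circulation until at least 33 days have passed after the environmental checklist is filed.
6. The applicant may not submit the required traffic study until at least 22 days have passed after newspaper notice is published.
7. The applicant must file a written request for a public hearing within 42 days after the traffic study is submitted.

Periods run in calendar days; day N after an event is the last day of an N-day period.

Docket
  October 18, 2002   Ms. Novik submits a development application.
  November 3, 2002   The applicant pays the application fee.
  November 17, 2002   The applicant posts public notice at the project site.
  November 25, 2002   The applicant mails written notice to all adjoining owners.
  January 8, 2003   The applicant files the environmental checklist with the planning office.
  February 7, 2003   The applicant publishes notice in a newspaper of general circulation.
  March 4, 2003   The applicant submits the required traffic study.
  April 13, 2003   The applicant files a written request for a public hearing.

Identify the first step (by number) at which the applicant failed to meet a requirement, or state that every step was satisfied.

Step 5

Step 1 — 15 and 29 days from October 18, 2002 (when the application is submitted) are November 2, 2002 and November 16, 2002 respectively; November 3, 2002 falls inside that range.
Step 2 — counting 38 days from October 18, 2002 (when the application is submitted) gives a deadline of November 25, 2002; completed November 17, 2002, before the deadline.
Step 3 — must wait 7 days from November 17, 2002 (when on-site notice is posted), so not before November 24, 2002; November 25, 2002 is on or after that date.
Step 4 — 15 and 45 days from November 25, 2002 (when notice is mailed to adjoining owners) are December 10, 2002 and January 9, 2003 respectively; done January 8, 2003, which is between those dates.
Step 5 — must wait 33 days from January 8, 2003 (when the environmental checklist is filed), so not before February 10, 2003; February 7, 2003 is 3 days before the earliest permitted date.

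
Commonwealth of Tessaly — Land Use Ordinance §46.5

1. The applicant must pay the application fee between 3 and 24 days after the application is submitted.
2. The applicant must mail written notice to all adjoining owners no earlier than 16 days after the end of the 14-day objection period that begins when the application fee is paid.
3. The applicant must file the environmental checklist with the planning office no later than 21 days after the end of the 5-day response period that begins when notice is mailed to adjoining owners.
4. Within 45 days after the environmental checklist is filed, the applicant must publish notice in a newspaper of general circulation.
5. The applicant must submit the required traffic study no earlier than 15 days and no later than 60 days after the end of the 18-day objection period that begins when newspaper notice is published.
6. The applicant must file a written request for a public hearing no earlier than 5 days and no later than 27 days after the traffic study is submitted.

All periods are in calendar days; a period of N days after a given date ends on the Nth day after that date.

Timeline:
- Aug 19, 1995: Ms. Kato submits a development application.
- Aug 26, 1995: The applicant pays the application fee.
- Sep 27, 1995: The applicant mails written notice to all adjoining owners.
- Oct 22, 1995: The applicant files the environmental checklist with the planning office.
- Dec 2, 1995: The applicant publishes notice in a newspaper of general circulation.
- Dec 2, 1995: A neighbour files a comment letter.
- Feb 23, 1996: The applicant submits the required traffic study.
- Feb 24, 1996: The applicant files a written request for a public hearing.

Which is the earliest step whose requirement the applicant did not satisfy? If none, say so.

Step 5

Step 1: the window is 3–24 days after Aug 19, 1995 (when the application is submitted), so Aug 22, 1995 through Sep 12, 1995; Aug 26, 1995 falls inside that range.
Step 2: the earliest permitted date is 16 days after Sep 9, 1995 (end of the 14-day objection period, which began when the application fee is paid on Aug 26, 1995), i.e. Sep 25, 1995; done Sep 27, 1995 — permitted.
Step 3: 21 days after Oct 2, 1995 (end of the 5-day response period, which began when notice is mailed to adjoining owners on Sep 27, 1995) is Oct 23, 1995; Oct 22, 1995 is within that limit.
Step 4: 45 days after Oct 22, 1995 (when the environmental checklist is filed) is Dec 6, 1995; completed Dec 2, 1995, before the deadline.
Step 5: the window is 15–60 days after Dec 20, 1995 (end of the 18-day objection period, which began when newspaper notice is published on Dec 2, 1995), so Jan 4, 1996 through Feb 18, 1996; Feb 23, 1996 is 5 days past the end of the window.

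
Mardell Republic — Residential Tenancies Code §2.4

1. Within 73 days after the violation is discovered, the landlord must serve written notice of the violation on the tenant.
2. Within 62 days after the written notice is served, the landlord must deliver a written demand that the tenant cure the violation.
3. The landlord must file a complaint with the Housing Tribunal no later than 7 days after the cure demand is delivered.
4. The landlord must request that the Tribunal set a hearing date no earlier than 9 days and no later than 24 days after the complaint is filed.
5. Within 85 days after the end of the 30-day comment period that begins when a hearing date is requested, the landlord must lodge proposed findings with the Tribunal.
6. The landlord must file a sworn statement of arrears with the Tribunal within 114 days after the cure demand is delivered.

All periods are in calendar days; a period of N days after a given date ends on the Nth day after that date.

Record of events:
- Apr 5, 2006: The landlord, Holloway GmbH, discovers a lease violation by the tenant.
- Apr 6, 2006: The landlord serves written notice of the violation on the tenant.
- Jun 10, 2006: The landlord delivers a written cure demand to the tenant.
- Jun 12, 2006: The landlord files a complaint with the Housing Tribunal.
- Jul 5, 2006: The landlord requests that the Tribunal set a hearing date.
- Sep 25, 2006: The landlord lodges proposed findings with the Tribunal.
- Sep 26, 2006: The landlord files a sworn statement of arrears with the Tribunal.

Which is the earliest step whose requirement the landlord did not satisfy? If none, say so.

Step 2

Step 1 — counting 73 days from Apr 5, 2006 (when the violation is discovered) gives a deadline of Jun 17, 2006; Apr 6, 2006 is within that limit.
Step 2 — counting 62 days from Apr 6, 2006 (when the written notice is served) gives a deadline of Jun 7, 2006; done Jun 10, 2006 — 3 days late.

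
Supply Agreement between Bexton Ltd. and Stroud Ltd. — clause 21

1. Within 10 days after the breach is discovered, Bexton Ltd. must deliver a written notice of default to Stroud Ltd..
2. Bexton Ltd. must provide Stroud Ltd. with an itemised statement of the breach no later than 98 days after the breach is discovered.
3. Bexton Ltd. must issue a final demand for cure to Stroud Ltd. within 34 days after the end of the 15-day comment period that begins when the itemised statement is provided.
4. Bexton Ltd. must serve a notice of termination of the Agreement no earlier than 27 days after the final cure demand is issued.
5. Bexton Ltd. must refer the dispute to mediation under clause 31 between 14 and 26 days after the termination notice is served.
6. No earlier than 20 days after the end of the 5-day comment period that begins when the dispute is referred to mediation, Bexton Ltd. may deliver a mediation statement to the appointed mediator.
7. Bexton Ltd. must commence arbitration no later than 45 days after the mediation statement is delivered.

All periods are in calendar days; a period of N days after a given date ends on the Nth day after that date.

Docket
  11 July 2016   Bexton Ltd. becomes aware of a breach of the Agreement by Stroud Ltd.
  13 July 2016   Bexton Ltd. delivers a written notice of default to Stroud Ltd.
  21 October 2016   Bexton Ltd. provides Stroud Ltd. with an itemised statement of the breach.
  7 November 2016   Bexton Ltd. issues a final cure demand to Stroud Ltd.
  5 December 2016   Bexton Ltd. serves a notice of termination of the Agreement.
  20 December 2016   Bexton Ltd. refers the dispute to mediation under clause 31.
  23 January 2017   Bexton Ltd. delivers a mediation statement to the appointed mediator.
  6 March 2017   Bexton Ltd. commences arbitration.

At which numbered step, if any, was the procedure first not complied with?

Step 1 — counting 10 days from 11 July 2016 (when the breach is discovered) gives a deadline of 21 July 2016; done 13 July 2016 — timely.
Step 2 — counting 98 days from 11 July 2016 (when the breach is discovered) gives a deadline of 17 October 2016; done 21 October 2016 — 4 days late.

Step 2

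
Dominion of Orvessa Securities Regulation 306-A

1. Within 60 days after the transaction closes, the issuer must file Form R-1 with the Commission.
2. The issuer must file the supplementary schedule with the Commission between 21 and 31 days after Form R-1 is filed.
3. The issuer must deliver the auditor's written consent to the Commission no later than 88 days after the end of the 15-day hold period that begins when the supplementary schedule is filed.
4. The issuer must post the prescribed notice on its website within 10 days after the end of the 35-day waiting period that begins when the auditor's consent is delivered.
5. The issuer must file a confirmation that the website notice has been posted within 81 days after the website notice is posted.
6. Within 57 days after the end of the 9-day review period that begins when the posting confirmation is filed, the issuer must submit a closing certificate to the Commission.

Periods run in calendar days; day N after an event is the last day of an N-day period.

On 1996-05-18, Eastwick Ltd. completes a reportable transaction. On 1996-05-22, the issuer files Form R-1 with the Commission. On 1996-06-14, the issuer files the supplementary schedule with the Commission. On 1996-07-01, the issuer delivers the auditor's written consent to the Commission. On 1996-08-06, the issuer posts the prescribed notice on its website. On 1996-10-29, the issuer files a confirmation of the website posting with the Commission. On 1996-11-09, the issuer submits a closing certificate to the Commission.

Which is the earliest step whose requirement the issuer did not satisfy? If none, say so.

Step 1: 60 days after 1996-05-18 (when the transaction closes) is 1996-07-17; completed 1996-05-22, before the deadline.
Step 2: the window is 21–31 days after 1996-05-22 (when Form R-1 is filed), so 1996-06-12 through 1996-06-22; done 1996-06-14 — within the window.
Step 3: 88 days after 1996-06-29 (end of the 15-day hold period, which began when the supplementary schedule is filed on 1996-06-14) is 1996-09-25; done 1996-07-01 — timely.
Step 4: 10 days after 1996-08-05 (end of the 35-day waiting period, which began when the auditor's consent is delivered on 1996-07-01) is 1996-08-15; 1996-08-06 is within that limit.
Step 5: 81 days after 1996-08-06 (when the website notice is posted) is 1996-10-26; not done until 1996-10-29, 3 days after the deadline.

Step 5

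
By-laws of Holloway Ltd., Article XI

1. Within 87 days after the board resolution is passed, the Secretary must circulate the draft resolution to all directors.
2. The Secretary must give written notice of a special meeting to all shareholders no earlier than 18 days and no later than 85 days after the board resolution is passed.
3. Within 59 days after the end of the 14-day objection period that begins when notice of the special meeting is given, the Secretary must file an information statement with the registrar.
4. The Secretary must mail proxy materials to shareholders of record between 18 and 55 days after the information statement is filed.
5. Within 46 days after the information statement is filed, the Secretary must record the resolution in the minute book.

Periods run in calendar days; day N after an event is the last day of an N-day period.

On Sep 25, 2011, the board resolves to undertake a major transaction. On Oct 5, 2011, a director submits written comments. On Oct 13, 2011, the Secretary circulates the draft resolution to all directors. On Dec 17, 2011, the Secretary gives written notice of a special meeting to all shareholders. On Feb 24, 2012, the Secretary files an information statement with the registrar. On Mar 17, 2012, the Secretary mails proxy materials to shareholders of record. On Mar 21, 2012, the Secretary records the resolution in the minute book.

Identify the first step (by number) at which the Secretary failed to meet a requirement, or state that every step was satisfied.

None — every step was satisfied

(1) due by Sep 25, 2011 + 87 days = Dec 21, 2011; done Oct 13, 2011 — timely.
(2) the permitted window runs from Sep 25, 2011 + 18 = Oct 13, 2011 to Sep 25, 2011 + 85 = Dec 19, 2011; done Dec 17, 2011, which is between those dates.
(3) due by Dec 31, 2011 + 59 days = Feb 28, 2012; Feb 24, 2012 is within that limit.
(4) the permitted window runs from Feb 24, 2012 + 18 = Mar 13, 2012 to Feb 24, 2012 + 55 = Apr 19, 2012; done Mar 17, 2012, which is between those dates.
(5) due by Feb 24, 2012 + 46 days = Apr 10, 2012; Mar 21, 2012 is within that limit.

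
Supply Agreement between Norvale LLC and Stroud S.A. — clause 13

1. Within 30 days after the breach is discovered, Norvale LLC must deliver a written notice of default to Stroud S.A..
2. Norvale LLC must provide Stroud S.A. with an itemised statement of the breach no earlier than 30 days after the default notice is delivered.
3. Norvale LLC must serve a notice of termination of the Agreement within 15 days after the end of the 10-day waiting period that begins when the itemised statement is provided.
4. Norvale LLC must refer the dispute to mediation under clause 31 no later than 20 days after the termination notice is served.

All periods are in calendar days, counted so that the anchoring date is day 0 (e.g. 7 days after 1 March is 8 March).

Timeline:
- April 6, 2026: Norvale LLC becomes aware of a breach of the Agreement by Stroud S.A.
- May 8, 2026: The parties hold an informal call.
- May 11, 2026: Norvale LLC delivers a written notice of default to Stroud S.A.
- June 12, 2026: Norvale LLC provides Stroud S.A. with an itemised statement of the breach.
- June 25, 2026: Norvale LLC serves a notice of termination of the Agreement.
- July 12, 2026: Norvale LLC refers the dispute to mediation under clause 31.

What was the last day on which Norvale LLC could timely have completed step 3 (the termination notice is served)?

The itemised statement is provided on June 12, 2026; the 10-day waiting period therefore ends June 22, 2026, and step 3 runs from that date. 15 days after June 22, 2026 is July 7, 2026.

July 7, 2026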